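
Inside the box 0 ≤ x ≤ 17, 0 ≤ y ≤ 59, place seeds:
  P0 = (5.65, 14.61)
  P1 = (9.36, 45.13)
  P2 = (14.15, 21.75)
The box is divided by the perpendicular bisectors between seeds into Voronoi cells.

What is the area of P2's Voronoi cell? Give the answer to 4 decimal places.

1. box [0,17]×[0,59]: [(0, 0) (17, 0) (17, 59) (0, 59)]
2. ⊥bis P2·P0 via (9.9,18.18): [(0, 29.9657) (17, 9.7276) (17, 59) (0, 59)]  |A|=665.6067
3. ⊥bis P2·P1 via (11.755,33.44): [(0, 31.0317) (0, 29.9657) (17, 9.7276) (17, 34.5146)]  |A|=219.7499
4. canonical 4-gon: [(0, 31.0317) (0, 29.9657) (17, 9.7276) (17, 34.5146)]
5. shoelace: 219.7499

Area of P2's cell: 219.7499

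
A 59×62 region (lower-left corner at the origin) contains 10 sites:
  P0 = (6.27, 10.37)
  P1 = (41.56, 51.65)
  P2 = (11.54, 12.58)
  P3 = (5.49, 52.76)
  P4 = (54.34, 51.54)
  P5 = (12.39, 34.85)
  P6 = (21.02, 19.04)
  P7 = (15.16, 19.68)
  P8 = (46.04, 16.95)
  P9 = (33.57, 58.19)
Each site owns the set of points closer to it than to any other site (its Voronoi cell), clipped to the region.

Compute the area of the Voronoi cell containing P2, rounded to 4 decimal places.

1. box [0,59]×[0,62]: [(0, 0) (59, 0) (59, 62) (0, 62)]
2. ⊥bis P2·P0 via (8.905,11.475): [(0, 32.71) (13.7171, 0) (59, 0) (59, 62) (0, 62)]  |A|=3433.6569
3. ⊥bis P2·P1 via (26.55,32.115): [(0, 52.5151) (0, 32.71) (13.7171, 0) (59, 0) (59, 7.1816)]  |A|=1536.708
4. ⊥bis P2·P3 via (8.515,32.67): [(22.9909, 34.8497) (0.5215, 31.4664) (13.7171, 0) (59, 0) (59, 7.1816)]  |A|=1294.1859
5. ⊥bis P2·P4 via (32.94,32.06): [(47.6428, 15.908) (22.9909, 34.8497) (0.5215, 31.4664) (13.7171, 0) (59, 0) (59, 3.4315)]  |A|=1272.8906
6. ⊥bis P2·P5 via (11.965,23.715): [(47.6428, 15.908) (38.8161, 22.6901) (3.6388, 24.0328) (13.7171, 0) (59, 0) (59, 3.4315)]  |A|=980.8571
7. ⊥bis P2·P6 via (16.28,15.81): [(10.8646, 23.757) (3.6388, 24.0328) (13.7171, 0) (27.0535, 0)]  |A|=243.8547
8. ⊥bis P2·P7 via (13.35,16.13): [(17.5058, 14.0111) (5.2131, 20.2786) (13.7171, 0) (27.0535, 0)]  |A|=191.4188
9. ⊥bis P2·P8 via (28.79,14.765): [(17.5058, 14.0111) (5.2131, 20.2786) (13.7171, 0) (27.0535, 0)]  |A|=191.4188
10. ⊥bis P2·P9 via (22.555,35.385): [(17.5058, 14.0111) (5.2131, 20.2786) (13.7171, 0) (27.0535, 0)]  |A|=191.4188
11. canonical 4-gon: [(17.5058, 14.0111) (5.2131, 20.2786) (13.7171, 0) (27.0535, 0)]
12. shoelace: 191.4188

Area of P2's cell: 191.4188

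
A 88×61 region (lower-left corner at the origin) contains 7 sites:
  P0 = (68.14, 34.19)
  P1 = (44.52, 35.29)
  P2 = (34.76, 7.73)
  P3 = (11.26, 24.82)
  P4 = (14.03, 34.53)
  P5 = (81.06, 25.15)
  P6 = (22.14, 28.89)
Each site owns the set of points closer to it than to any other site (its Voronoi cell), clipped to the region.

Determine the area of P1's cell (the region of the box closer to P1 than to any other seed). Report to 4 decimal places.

1. box [0,88]×[0,61]: [(0, 0) (88, 0) (88, 61) (0, 61)]
2. ⊥bis P1·P0 via (56.33,34.74): [(0, 0) (54.7121, 0) (57.5529, 61) (0, 61)]  |A|=3424.085
3. ⊥bis P1·P2 via (39.64,21.51): [(0, 35.548) (55.4531, 15.91) (57.5529, 61) (0, 61)]  |A|=2003.2275
4. ⊥bis P1·P3 via (27.89,30.055): [(29.4432, 25.1211) (55.4531, 15.91) (57.5529, 61) (18.1487, 61)]  |A|=1302.9545
5. ⊥bis P1·P4 via (29.275,34.91): [(29.5197, 25.094) (55.4531, 15.91) (57.5529, 61) (28.6247, 61)]  |A|=1113.6605
6. ⊥bis P1·P5 via (62.79,30.22): [(29.5197, 25.094) (55.4531, 15.91) (57.5529, 61) (28.6247, 61)]  |A|=1113.6605
7. ⊥bis P1·P6 via (33.33,32.09): [(28.9648, 47.3545) (35.9855, 22.8042) (55.4531, 15.91) (57.5529, 61) (28.6247, 61)]  |A|=1042.3298
8. canonical 5-gon: [(28.9648, 47.3545) (35.9855, 22.8042) (55.4531, 15.91) (57.5529, 61) (28.6247, 61)]
9. shoelace: 1042.3298

Area of P1's cell: 1042.3298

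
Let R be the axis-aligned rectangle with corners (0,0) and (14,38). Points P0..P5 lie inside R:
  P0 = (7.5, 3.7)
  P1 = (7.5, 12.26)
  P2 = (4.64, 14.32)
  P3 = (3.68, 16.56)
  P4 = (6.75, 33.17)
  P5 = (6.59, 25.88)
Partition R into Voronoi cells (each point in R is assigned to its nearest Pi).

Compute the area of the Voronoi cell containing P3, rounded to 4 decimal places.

1. box [0,14]×[0,38]: [(0, 0) (14, 0) (14, 38) (0, 38)]
2. ⊥bis P3·P0 via (5.59,10.13): [(0, 8.4695) (14, 12.6281) (14, 38) (0, 38)]  |A|=384.3163
3. ⊥bis P3·P1 via (5.59,14.41): [(0, 9.444) (14, 21.8812) (14, 38) (0, 38)]  |A|=312.7235
4. ⊥bis P3·P2 via (4.16,15.44): [(0, 13.6571) (9.163, 17.5841) (14, 21.8812) (14, 38) (0, 38)]  |A|=293.4211
5. ⊥bis P3·P4 via (5.215,24.865): [(0, 25.8289) (0, 13.6571) (9.163, 17.5841) (14, 21.8812) (14, 23.2413)]  |A|=104.9122
6. ⊥bis P3·P5 via (5.135,21.22): [(0, 22.8233) (0, 13.6571) (9.163, 17.5841) (11.1438, 19.3439)]  |A|=55.2458
7. canonical 4-gon: [(0, 22.8233) (0, 13.6571) (9.163, 17.5841) (11.1438, 19.3439)]
8. shoelace: 55.2458

Area of P3's cell: 55.2458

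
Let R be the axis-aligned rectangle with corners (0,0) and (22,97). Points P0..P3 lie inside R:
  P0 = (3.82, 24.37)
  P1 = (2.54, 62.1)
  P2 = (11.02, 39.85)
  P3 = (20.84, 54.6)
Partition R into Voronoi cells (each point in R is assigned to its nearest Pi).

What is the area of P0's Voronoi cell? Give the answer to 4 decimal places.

Area of P0's cell: 669.7874

1. box [0,22]×[0,97]: [(0, 0) (22, 0) (22, 97) (0, 97)]
2. ⊥bis P0·P1 via (3.18,43.235): [(0, 43.1271) (0, 0) (22, 0) (22, 43.8735)]  |A|=957.0065
3. ⊥bis P0·P2 via (7.42,32.11): [(0, 35.5612) (0, 0) (22, 0) (22, 25.3286)]  |A|=669.7874
4. ⊥bis P0·P3 via (12.33,39.485): [(0, 35.5612) (0, 0) (22, 0) (22, 25.3286)]  |A|=669.7874
5. canonical 4-gon: [(0, 35.5612) (0, 0) (22, 0) (22, 25.3286)]
6. shoelace: 669.7874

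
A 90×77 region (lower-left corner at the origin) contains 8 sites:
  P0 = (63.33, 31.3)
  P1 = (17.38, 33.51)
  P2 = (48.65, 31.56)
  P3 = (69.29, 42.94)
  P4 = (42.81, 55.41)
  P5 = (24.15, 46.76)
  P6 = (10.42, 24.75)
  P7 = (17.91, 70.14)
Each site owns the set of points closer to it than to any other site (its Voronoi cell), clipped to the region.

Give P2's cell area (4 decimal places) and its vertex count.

Area of P2's cell: 972.0667 (7 vertices)

1. box [0,90]×[0,77]: [(0, 0) (90, 0) (90, 77) (0, 77)]
2. ⊥bis P2·P0 via (55.99,31.43): [(0, 0) (55.4333, 0) (56.7971, 77) (0, 77)]  |A|=4320.8718
3. ⊥bis P2·P1 via (33.015,32.535): [(30.9861, 0) (55.4333, 0) (56.7971, 77) (35.7878, 77)]  |A|=1750.0745
4. ⊥bis P2·P3 via (58.97,37.25): [(30.9861, 0) (55.4333, 0) (56.1826, 42.3055) (37.0536, 77) (35.7878, 77)]  |A|=1407.5786
5. ⊥bis P2·P4 via (45.73,43.485): [(33.5113, 40.4931) (30.9861, 0) (55.4333, 0) (56.1826, 42.3055) (54.3663, 45.5997)]  |A|=1012.8422
6. ⊥bis P2·P5 via (36.4,39.16): [(37.8927, 41.5659) (33.096, 33.8345) (30.9861, 0) (55.4333, 0) (56.1826, 42.3055) (54.3663, 45.5997)]  |A|=998.4782
7. ⊥bis P2·P6 via (29.535,28.155): [(37.8927, 41.5659) (33.096, 33.8345) (31.9103, 14.8204) (34.5503, 0) (55.4333, 0) (56.1826, 42.3055) (54.3663, 45.5997)]  |A|=972.0667
8. ⊥bis P2·P7 via (33.28,50.85): [(37.8927, 41.5659) (33.096, 33.8345) (31.9103, 14.8204) (34.5503, 0) (55.4333, 0) (56.1826, 42.3055) (54.3663, 45.5997)]  |A|=972.0667
9. canonical 7-gon: [(37.8927, 41.5659) (33.096, 33.8345) (31.9103, 14.8204) (34.5503, 0) (55.4333, 0) (56.1826, 42.3055) (54.3663, 45.5997)]
10. shoelace: 972.0667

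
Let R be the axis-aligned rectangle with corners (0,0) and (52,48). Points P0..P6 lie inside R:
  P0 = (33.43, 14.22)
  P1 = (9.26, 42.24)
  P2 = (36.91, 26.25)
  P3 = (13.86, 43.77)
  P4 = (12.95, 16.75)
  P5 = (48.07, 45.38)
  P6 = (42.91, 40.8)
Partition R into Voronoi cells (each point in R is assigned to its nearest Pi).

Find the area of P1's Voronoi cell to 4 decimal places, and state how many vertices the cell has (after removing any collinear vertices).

Area of P1's cell: 247.3575 (4 vertices)

1. box [0,52]×[0,48]: [(0, 0) (52, 0) (52, 48) (0, 48)]
2. ⊥bis P1·P0 via (21.345,28.23): [(0, 9.8178) (44.2641, 48) (0, 48)]  |A|=845.05
3. ⊥bis P1·P2 via (23.085,34.245): [(0, 9.8178) (17.8761, 25.2377) (31.0395, 48) (0, 48)]  |A|=694.5389
4. ⊥bis P1·P3 via (11.56,43.005): [(0, 9.8178) (17.5602, 24.9652) (9.8986, 48) (0, 48)]  |A|=449.2491
5. ⊥bis P1·P4 via (11.105,29.495): [(0, 27.8874) (15.8262, 30.1785) (9.8986, 48) (0, 48)]  |A|=247.3575
6. ⊥bis P1·P5 via (28.665,43.81): [(0, 27.8874) (15.8262, 30.1785) (9.8986, 48) (0, 48)]  |A|=247.3575
7. ⊥bis P1·P6 via (26.085,41.52): [(0, 27.8874) (15.8262, 30.1785) (9.8986, 48) (0, 48)]  |A|=247.3575
8. canonical 4-gon: [(0, 27.8874) (15.8262, 30.1785) (9.8986, 48) (0, 48)]
9. shoelace: 247.3575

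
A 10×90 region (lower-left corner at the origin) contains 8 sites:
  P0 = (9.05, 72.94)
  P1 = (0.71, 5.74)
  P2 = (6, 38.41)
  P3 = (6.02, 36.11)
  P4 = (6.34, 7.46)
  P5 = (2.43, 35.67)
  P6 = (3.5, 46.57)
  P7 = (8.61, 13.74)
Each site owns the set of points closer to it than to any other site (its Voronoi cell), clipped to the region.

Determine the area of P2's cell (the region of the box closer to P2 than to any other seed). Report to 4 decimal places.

Area of P2's cell: 43.0445

1. box [0,10]×[0,90]: [(0, 0) (10, 0) (10, 90) (0, 90)]
2. ⊥bis P2·P0 via (7.525,55.675): [(0, 56.3397) (0, 0) (10, 0) (10, 55.4564)]  |A|=558.9803
3. ⊥bis P2·P1 via (3.355,22.075): [(0, 56.3397) (0, 22.6182) (10, 20.999) (10, 55.4564)]  |A|=340.8939
4. ⊥bis P2·P3 via (6.01,37.26): [(0, 56.3397) (0, 37.2077) (10, 37.2947) (10, 55.4564)]  |A|=186.4681
5. ⊥bis P2·P4 via (6.17,22.935): [(0, 56.3397) (0, 37.2077) (10, 37.2947) (10, 55.4564)]  |A|=186.4681
6. ⊥bis P2·P5 via (4.215,37.04): [(0, 56.3397) (0, 42.5318) (4.0592, 37.243) (10, 37.2947) (10, 55.4564)]  |A|=175.6625
7. ⊥bis P2·P6 via (4.75,42.49): [(0.9303, 41.3197) (4.0592, 37.243) (10, 37.2947) (10, 44.0985)]  |A|=43.0445
8. ⊥bis P2·P7 via (7.305,26.075): [(0.9303, 41.3197) (4.0592, 37.243) (10, 37.2947) (10, 44.0985)]  |A|=43.0445
9. canonical 4-gon: [(0.9303, 41.3197) (4.0592, 37.243) (10, 37.2947) (10, 44.0985)]
10. shoelace: 43.0445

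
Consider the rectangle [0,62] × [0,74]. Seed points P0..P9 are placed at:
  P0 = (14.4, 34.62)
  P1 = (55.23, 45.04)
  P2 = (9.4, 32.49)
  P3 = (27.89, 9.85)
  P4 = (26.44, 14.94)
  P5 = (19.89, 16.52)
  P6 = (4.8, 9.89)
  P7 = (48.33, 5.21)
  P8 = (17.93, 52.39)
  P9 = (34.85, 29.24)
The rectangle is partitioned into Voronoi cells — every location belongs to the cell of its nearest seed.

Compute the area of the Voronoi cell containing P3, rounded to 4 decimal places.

1. box [0,62]×[0,74]: [(0, 0) (62, 0) (62, 74) (0, 74)]
2. ⊥bis P3·P0 via (21.145,22.235): [(0, 10.7192) (0, 0) (62, 0) (62, 44.4851)]  |A|=1711.3324
3. ⊥bis P3·P1 via (41.56,27.445): [(37.0893, 30.9184) (0, 10.7192) (0, 0) (62, 0) (62, 11.5646)]  |A|=1301.2968
4. ⊥bis P3·P2 via (18.645,21.17): [(37.0893, 30.9184) (17.5552, 20.2799) (0, 5.9427) (0, 0) (62, 0) (62, 11.5646)]  |A|=1259.3705
5. ⊥bis P3·P4 via (27.165,12.395): [(51.872, 19.4333) (0, 4.6564) (0, 0) (62, 0) (62, 11.5646)]  |A|=781.7665
6. ⊥bis P3·P5 via (23.89,13.185): [(51.872, 19.4333) (22.006, 10.9253) (12.897, 0) (62, 0) (62, 11.5646)]  |A|=660.0794
7. ⊥bis P3·P6 via (16.345,9.87): [(51.872, 19.4333) (22.006, 10.9253) (16.335, 4.1236) (16.3279, 0) (62, 0) (62, 11.5646)]  |A|=653.0057
8. ⊥bis P3·P7 via (38.11,7.53): [(40.0475, 16.0649) (22.006, 10.9253) (16.335, 4.1236) (16.3279, 0) (36.4006, 0)]  |A|=256.8641
9. ⊥bis P3·P8 via (22.91,31.12): [(40.0475, 16.0649) (22.006, 10.9253) (16.335, 4.1236) (16.3279, 0) (36.4006, 0)]  |A|=256.8641
10. ⊥bis P3·P9 via (31.37,19.545): [(40.0475, 16.0649) (22.006, 10.9253) (16.335, 4.1236) (16.3279, 0) (36.4006, 0)]  |A|=256.8641
11. canonical 5-gon: [(40.0475, 16.0649) (22.006, 10.9253) (16.335, 4.1236) (16.3279, 0) (36.4006, 0)]
12. shoelace: 256.8641

Area of P3's cell: 256.8641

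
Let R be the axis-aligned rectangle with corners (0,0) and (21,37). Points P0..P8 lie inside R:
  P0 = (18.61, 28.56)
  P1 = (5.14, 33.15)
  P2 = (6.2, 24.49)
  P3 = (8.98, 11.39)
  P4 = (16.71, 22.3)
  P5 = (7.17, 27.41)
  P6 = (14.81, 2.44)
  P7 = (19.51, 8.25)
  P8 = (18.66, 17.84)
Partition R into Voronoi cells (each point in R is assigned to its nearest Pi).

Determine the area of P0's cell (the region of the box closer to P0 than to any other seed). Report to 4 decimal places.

1. box [0,21]×[0,37]: [(0, 0) (21, 0) (21, 37) (0, 37)]
2. ⊥bis P0·P1 via (11.875,30.855): [(1.3609, 0) (21, 0) (21, 37) (13.969, 37)]  |A|=493.3971
3. ⊥bis P0·P2 via (12.405,26.525): [(11.4214, 29.524) (21, 0.3176) (21, 37) (13.969, 37)]  |A|=201.964
4. ⊥bis P0·P3 via (13.795,19.975): [(11.4214, 29.524) (14.724, 19.4539) (21, 15.934) (21, 37) (13.969, 37)]  |A|=152.9602
5. ⊥bis P0·P4 via (17.66,25.43): [(11.4214, 29.524) (12.2229, 27.0802) (21, 24.4163) (21, 37) (13.969, 37)]  |A|=96.2061
6. ⊥bis P0·P5 via (12.89,27.985): [(12.436, 32.5013) (13.0048, 26.8429) (21, 24.4163) (21, 37) (13.969, 37)]  |A|=91.6287
7. ⊥bis P0·P6 via (16.71,15.5): [(12.436, 32.5013) (13.0048, 26.8429) (21, 24.4163) (21, 37) (13.969, 37)]  |A|=91.6287
8. ⊥bis P0·P7 via (19.06,18.405): [(12.436, 32.5013) (13.0048, 26.8429) (21, 24.4163) (21, 37) (13.969, 37)]  |A|=91.6287
9. ⊥bis P0·P8 via (18.635,23.2): [(12.436, 32.5013) (13.0048, 26.8429) (21, 24.4163) (21, 37) (13.969, 37)]  |A|=91.6287
10. canonical 5-gon: [(12.436, 32.5013) (13.0048, 26.8429) (21, 24.4163) (21, 37) (13.969, 37)]
11. shoelace: 91.6287

Area of P0's cell: 91.6287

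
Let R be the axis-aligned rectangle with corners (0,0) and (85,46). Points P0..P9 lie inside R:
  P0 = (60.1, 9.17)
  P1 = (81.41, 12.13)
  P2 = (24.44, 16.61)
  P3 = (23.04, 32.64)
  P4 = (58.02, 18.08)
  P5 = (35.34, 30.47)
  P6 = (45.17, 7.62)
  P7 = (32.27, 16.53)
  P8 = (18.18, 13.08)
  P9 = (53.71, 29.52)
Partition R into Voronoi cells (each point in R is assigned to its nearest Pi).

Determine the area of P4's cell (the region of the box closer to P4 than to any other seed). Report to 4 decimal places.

1. box [0,85]×[0,46]: [(0, 0) (85, 0) (85, 46) (0, 46)]
2. ⊥bis P4·P0 via (59.06,13.625): [(0, 0) (0.6952, 0) (85, 19.6806) (85, 46) (0, 46)]  |A|=3080.4166
3. ⊥bis P4·P1 via (69.715,15.105): [(0, 0) (0.6952, 0) (69.9874, 16.176) (77.5741, 46) (0, 46)]  |A|=2772.1209
4. ⊥bis P4·P2 via (41.23,17.345): [(41.5716, 9.5424) (69.9874, 16.176) (77.5741, 46) (39.9756, 46)]  |A|=1083.9508
5. ⊥bis P4·P3 via (40.53,25.36): [(40.8459, 26.119) (41.5716, 9.5424) (69.9874, 16.176) (77.5741, 46) (49.1211, 46)]  |A|=993.0393
6. ⊥bis P4·P5 via (46.68,24.275): [(41.3535, 14.5247) (41.5716, 9.5424) (69.9874, 16.176) (77.5741, 46) (58.5483, 46)]  |A|=791.6605
7. ⊥bis P4·P6 via (51.595,12.85): [(44.919, 21.0514) (52.2569, 12.0368) (69.9874, 16.176) (77.5741, 46) (58.5483, 46)]  |A|=724.7525
8. ⊥bis P4·P7 via (45.145,17.305): [(44.9194, 21.0523) (44.9195, 21.0507) (52.2569, 12.0368) (69.9874, 16.176) (77.5741, 46) (58.5483, 46)]  |A|=724.7525
9. ⊥bis P4·P8 via (38.1,15.58): [(44.9194, 21.0523) (44.9195, 21.0507) (52.2569, 12.0368) (69.9874, 16.176) (77.5741, 46) (58.5483, 46)]  |A|=724.7525
10. ⊥bis P4·P9 via (55.865,23.8): [(45.7757, 19.9989) (52.2569, 12.0368) (69.9874, 16.176) (73.6294, 30.4927)]  |A|=264.2762
11. canonical 4-gon: [(45.7757, 19.9989) (52.2569, 12.0368) (69.9874, 16.176) (73.6294, 30.4927)]
12. shoelace: 264.2762

Area of P4's cell: 264.2762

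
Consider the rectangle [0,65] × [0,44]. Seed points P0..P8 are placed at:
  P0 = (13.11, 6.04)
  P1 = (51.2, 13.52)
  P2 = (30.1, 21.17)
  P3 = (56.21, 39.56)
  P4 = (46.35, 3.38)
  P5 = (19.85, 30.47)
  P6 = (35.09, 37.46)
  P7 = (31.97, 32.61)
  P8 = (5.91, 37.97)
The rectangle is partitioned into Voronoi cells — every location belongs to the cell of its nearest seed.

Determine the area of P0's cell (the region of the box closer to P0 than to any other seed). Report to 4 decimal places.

Area of P0's cell: 486.0221

1. box [0,65]×[0,44]: [(0, 0) (65, 0) (65, 44) (0, 44)]
2. ⊥bis P0·P1 via (32.155,9.78): [(0, 0) (34.0756, 0) (25.435, 44) (0, 44)]  |A|=1309.232
3. ⊥bis P0·P2 via (21.605,13.605): [(0, 37.866) (0, 0) (33.7206, 0)]  |A|=638.4317
4. ⊥bis P0·P3 via (34.66,22.8): [(0, 37.866) (0, 0) (33.7206, 0)]  |A|=638.4317
5. ⊥bis P0·P4 via (29.73,4.71): [(29.7132, 4.5) (0, 37.866) (0, 0) (29.3531, 0)]  |A|=628.6048
6. ⊥bis P0·P5 via (16.48,18.255): [(29.7132, 4.5) (17.7846, 17.8951) (0, 22.8017) (0, 0) (29.3531, 0)]  |A|=494.6484
7. ⊥bis P0·P6 via (24.1,21.75): [(29.7132, 4.5) (17.7846, 17.8951) (0, 22.8017) (0, 0) (29.3531, 0)]  |A|=494.6484
8. ⊥bis P0·P7 via (22.54,19.325): [(29.7132, 4.5) (17.7846, 17.8951) (0, 22.8017) (0, 0) (29.3531, 0)]  |A|=494.6484
9. ⊥bis P0·P8 via (9.51,22.005): [(29.7132, 4.5) (17.7846, 17.8951) (5.866, 21.1833) (0, 19.8606) (0, 0) (29.3531, 0)]  |A|=486.0221
10. canonical 6-gon: [(29.7132, 4.5) (17.7846, 17.8951) (5.866, 21.1833) (0, 19.8606) (0, 0) (29.3531, 0)]
11. shoelace: 486.0221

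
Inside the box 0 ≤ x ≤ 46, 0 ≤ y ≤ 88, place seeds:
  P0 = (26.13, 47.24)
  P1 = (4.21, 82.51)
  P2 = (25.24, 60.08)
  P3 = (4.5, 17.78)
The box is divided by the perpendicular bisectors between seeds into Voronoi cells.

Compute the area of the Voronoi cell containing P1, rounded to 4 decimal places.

1. box [0,46]×[0,88]: [(0, 0) (46, 0) (46, 88) (0, 88)]
2. ⊥bis P1·P0 via (15.17,64.875): [(0, 55.447) (46, 84.0356) (46, 88) (0, 88)]  |A|=839.9012
3. ⊥bis P1·P2 via (14.725,71.295): [(0, 57.4891) (32.5421, 88) (0, 88)]  |A|=496.4443
4. ⊥bis P1·P3 via (4.355,50.145): [(0, 57.4891) (32.5421, 88) (0, 88)]  |A|=496.4443
5. canonical 3-gon: [(0, 57.4891) (32.5421, 88) (0, 88)]
6. shoelace: 496.4443

Area of P1's cell: 496.4443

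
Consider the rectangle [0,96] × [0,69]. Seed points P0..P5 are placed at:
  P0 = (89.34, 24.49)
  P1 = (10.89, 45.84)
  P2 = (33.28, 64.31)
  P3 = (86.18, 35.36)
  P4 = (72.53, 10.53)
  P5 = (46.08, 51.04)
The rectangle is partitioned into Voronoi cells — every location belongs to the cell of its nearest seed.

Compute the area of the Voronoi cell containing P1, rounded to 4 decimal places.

1. box [0,96]×[0,69]: [(0, 0) (96, 0) (96, 69) (0, 69)]
2. ⊥bis P1·P0 via (50.115,35.165): [(0, 0) (40.5449, 0) (59.3231, 69) (0, 69)]  |A|=3445.4475
3. ⊥bis P1·P2 via (22.085,55.075): [(0, 0) (40.5449, 0) (47.236, 24.5861) (10.598, 69) (0, 69)]  |A|=2363.41
4. ⊥bis P1·P3 via (48.535,40.6): [(0, 0) (40.5449, 0) (45.3322, 17.5909) (46.4402, 25.5507) (10.598, 69) (0, 69)]  |A|=2359.7085
5. ⊥bis P1·P4 via (41.71,28.185): [(0, 0) (25.5644, 0) (42.758, 30.0145) (10.598, 69) (0, 69)]  |A|=2065.3857
6. ⊥bis P1·P5 via (28.485,48.44): [(0, 0) (25.5644, 0) (33.5762, 13.986) (28.6872, 47.0716) (10.598, 69) (0, 69)]  |A|=1874.3125
7. canonical 6-gon: [(0, 0) (25.5644, 0) (33.5762, 13.986) (28.6872, 47.0716) (10.598, 69) (0, 69)]
8. shoelace: 1874.3125

Area of P1's cell: 1874.3125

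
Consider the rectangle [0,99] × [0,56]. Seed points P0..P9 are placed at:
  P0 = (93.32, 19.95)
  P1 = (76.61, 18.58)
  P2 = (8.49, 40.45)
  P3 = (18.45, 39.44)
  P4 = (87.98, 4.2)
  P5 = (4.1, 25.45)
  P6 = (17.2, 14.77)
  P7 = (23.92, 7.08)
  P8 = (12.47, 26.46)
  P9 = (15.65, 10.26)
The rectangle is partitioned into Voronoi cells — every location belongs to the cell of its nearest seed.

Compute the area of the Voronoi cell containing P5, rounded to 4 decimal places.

1. box [0,99]×[0,56]: [(0, 0) (99, 0) (99, 56) (0, 56)]
2. ⊥bis P5·P0 via (48.71,22.7): [(0, 0) (47.3107, 0) (50.7628, 56) (0, 56)]  |A|=2746.0563
3. ⊥bis P5·P1 via (40.355,22.015): [(0, 0) (38.2692, 0) (43.5749, 56) (0, 56)]  |A|=2291.6349
4. ⊥bis P5·P2 via (6.295,32.95): [(0, 34.7923) (0, 0) (38.2692, 0) (40.4441, 22.9557)]  |A|=1142.8205
5. ⊥bis P5·P3 via (11.275,32.445): [(12.5743, 31.1123) (0, 34.7923) (0, 0) (38.2692, 0) (38.6799, 4.3349)]  |A|=876.1466
6. ⊥bis P5·P4 via (46.04,14.825): [(12.5743, 31.1123) (0, 34.7923) (0, 0) (38.2692, 0) (38.6799, 4.3349)]  |A|=876.1466
7. ⊥bis P5·P6 via (10.65,20.11): [(16.4112, 27.1766) (12.5743, 31.1123) (0, 34.7923) (0, 7.0468)]  |A|=245.3526
8. ⊥bis P5·P7 via (14.01,16.265): [(16.4112, 27.1766) (12.5743, 31.1123) (0, 34.7923) (0, 7.0468)]  |A|=245.3526
9. ⊥bis P5·P8 via (8.285,25.955): [(9.2043, 18.3367) (7.4829, 32.6023) (0, 34.7923) (0, 7.0468)]  |A|=179.1781
10. ⊥bis P5·P9 via (9.875,17.855): [(7.0772, 15.7277) (9.2043, 18.3367) (7.4829, 32.6023) (0, 34.7923) (0, 10.3464)]  |A|=167.5022
11. canonical 5-gon: [(7.0772, 15.7277) (9.2043, 18.3367) (7.4829, 32.6023) (0, 34.7923) (0, 10.3464)]
12. shoelace: 167.5022

Area of P5's cell: 167.5022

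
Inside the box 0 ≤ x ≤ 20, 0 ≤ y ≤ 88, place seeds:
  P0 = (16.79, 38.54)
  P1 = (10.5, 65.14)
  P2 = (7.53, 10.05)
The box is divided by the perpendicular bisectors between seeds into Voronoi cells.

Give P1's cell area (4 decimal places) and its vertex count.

Area of P1's cell: 740.4384 (4 vertices)

1. box [0,20]×[0,88]: [(0, 0) (20, 0) (20, 88) (0, 88)]
2. ⊥bis P1·P0 via (13.645,51.84): [(0, 48.6134) (20, 53.3427) (20, 88) (0, 88)]  |A|=740.4384
3. ⊥bis P1·P2 via (9.015,37.595): [(0, 48.6134) (20, 53.3427) (20, 88) (0, 88)]  |A|=740.4384
4. canonical 4-gon: [(0, 48.6134) (20, 53.3427) (20, 88) (0, 88)]
5. shoelace: 740.4384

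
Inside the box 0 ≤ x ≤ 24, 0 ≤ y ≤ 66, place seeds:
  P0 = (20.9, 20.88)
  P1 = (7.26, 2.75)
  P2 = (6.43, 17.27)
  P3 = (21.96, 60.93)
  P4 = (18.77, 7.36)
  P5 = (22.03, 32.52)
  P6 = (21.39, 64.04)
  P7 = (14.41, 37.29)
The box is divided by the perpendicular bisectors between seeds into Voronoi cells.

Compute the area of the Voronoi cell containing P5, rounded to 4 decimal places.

Area of P5's cell: 92.2785

1. box [0,24]×[0,66]: [(0, 0) (24, 0) (24, 66) (0, 66)]
2. ⊥bis P5·P0 via (21.465,26.7): [(0, 28.7838) (24, 26.4539) (24, 66) (0, 66)]  |A|=921.1475
3. ⊥bis P5·P1 via (14.645,17.635): [(0, 28.7838) (24, 26.4539) (24, 66) (0, 66)]  |A|=921.1475
4. ⊥bis P5·P2 via (14.23,24.895): [(0, 39.4516) (11.5219, 27.6653) (24, 26.4539) (24, 66) (0, 66)]  |A|=859.691
5. ⊥bis P5·P3 via (21.995,46.725): [(0, 46.6708) (0, 39.4516) (11.5219, 27.6653) (24, 26.4539) (24, 46.7299)]  |A|=396.5
6. ⊥bis P5·P4 via (20.4,19.94): [(0, 46.6708) (0, 39.4516) (11.5219, 27.6653) (24, 26.4539) (24, 46.7299)]  |A|=396.5
7. ⊥bis P5·P6 via (21.71,48.28): [(0, 46.6708) (0, 39.4516) (11.5219, 27.6653) (24, 26.4539) (24, 46.7299)]  |A|=396.5
8. ⊥bis P5·P7 via (18.22,34.905): [(13.5639, 27.467) (24, 26.4539) (24, 44.1385)]  |A|=92.2785
9. canonical 3-gon: [(13.5639, 27.467) (24, 26.4539) (24, 44.1385)]
10. shoelace: 92.2785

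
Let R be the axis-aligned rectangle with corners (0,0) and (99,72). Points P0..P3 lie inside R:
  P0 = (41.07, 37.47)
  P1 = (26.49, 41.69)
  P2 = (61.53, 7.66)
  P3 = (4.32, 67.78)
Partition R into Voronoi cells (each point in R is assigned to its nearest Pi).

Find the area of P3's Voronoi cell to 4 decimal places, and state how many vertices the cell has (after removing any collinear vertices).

1. box [0,99]×[0,72]: [(0, 0) (99, 0) (99, 72) (0, 72)]
2. ⊥bis P3·P0 via (22.695,52.625): [(0, 25.108) (38.6748, 72) (0, 72)]  |A|=906.7691
3. ⊥bis P3·P1 via (15.405,54.735): [(0, 41.6446) (35.7227, 72) (0, 72)]  |A|=542.1889
4. ⊥bis P3·P2 via (32.925,37.72): [(0, 41.6446) (35.7227, 72) (0, 72)]  |A|=542.1889
5. canonical 3-gon: [(0, 41.6446) (35.7227, 72) (0, 72)]
6. shoelace: 542.1889

Area of P3's cell: 542.1889 (3 vertices)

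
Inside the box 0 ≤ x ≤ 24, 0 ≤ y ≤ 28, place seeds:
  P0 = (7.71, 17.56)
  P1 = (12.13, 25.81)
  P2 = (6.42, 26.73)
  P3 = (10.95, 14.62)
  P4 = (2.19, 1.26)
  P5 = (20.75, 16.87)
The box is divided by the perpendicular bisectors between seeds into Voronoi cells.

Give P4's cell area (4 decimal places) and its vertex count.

1. box [0,24]×[0,28]: [(0, 0) (24, 0) (24, 28) (0, 28)]
2. ⊥bis P4·P0 via (4.95,9.41): [(0, 11.0863) (0, 0) (24, 0) (24, 2.9587)]  |A|=168.5404
3. ⊥bis P4·P1 via (7.16,13.535): [(0, 11.0863) (0, 0) (24, 0) (24, 2.9587)]  |A|=168.5404
4. ⊥bis P4·P2 via (4.305,13.995): [(0, 11.0863) (0, 0) (24, 0) (24, 2.9587)]  |A|=168.5404
5. ⊥bis P4·P3 via (6.57,7.94): [(3.6638, 9.8456) (0, 11.0863) (0, 0) (18.6794, 0)]  |A|=112.2637
6. ⊥bis P4·P5 via (11.47,9.065): [(3.6638, 9.8456) (0, 11.0863) (0, 0) (18.6794, 0)]  |A|=112.2637
7. canonical 4-gon: [(3.6638, 9.8456) (0, 11.0863) (0, 0) (18.6794, 0)]
8. shoelace: 112.2637

Area of P4's cell: 112.2637 (4 vertices)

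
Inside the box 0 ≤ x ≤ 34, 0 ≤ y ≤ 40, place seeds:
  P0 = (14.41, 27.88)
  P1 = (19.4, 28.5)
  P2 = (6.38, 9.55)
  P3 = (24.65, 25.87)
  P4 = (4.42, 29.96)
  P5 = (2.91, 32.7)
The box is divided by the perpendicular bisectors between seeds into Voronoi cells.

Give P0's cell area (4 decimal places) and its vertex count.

Area of P0's cell: 161.4648 (6 vertices)

1. box [0,34]×[0,40]: [(0, 0) (34, 0) (34, 40) (0, 40)]
2. ⊥bis P0·P1 via (16.905,28.19): [(0, 0) (20.4076, 0) (15.4376, 40) (0, 40)]  |A|=716.9038
3. ⊥bis P0·P2 via (10.395,18.715): [(0, 23.2688) (18.5248, 15.1535) (15.4376, 40) (0, 40)]  |A|=346.7558
4. ⊥bis P0·P3 via (19.53,26.875): [(0, 23.2688) (17.3318, 15.6761) (18.0226, 19.1954) (15.4376, 40) (0, 40)]  |A|=344.4761
5. ⊥bis P0·P4 via (9.415,28.92): [(7.5498, 19.9614) (17.3318, 15.6761) (18.0226, 19.1954) (15.4376, 40) (11.7219, 40)]  |A|=163.8725
6. ⊥bis P0·P5 via (8.66,30.29): [(10.7271, 35.2219) (7.5498, 19.9614) (17.3318, 15.6761) (18.0226, 19.1954) (15.4376, 40) (12.7298, 40)]  |A|=161.4648
7. canonical 6-gon: [(10.7271, 35.2219) (7.5498, 19.9614) (17.3318, 15.6761) (18.0226, 19.1954) (15.4376, 40) (12.7298, 40)]
8. shoelace: 161.4648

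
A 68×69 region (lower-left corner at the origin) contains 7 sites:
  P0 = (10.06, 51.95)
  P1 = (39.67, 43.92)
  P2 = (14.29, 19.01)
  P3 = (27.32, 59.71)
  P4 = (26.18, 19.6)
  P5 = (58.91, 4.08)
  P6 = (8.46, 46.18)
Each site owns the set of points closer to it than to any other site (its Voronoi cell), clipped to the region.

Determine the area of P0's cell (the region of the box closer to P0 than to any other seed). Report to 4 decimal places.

1. box [0,68]×[0,69]: [(0, 0) (68, 0) (68, 69) (0, 69)]
2. ⊥bis P0·P1 via (24.865,47.935): [(0, 0) (11.8654, 0) (30.5777, 69) (0, 69)]  |A|=1464.2858
3. ⊥bis P0·P2 via (12.175,35.48): [(0, 33.9165) (21.8233, 36.719) (30.5777, 69) (0, 69)]  |A|=876.3574
4. ⊥bis P0·P3 via (18.69,55.83): [(0, 33.9165) (21.8233, 36.719) (23.8772, 44.2925) (12.7688, 69) (0, 69)]  |A|=656.3519
5. ⊥bis P0·P4 via (18.12,35.775): [(0, 33.9165) (19.3864, 36.4061) (22.1059, 37.7612) (23.8772, 44.2925) (12.7688, 69) (0, 69)]  |A|=655.1262
6. ⊥bis P0·P5 via (34.485,28.015): [(0, 33.9165) (19.3864, 36.4061) (22.1059, 37.7612) (23.8772, 44.2925) (12.7688, 69) (0, 69)]  |A|=655.1262
7. ⊥bis P0·P6 via (9.26,49.065): [(0, 51.6328) (23.5078, 45.1141) (12.7688, 69) (0, 69)]  |A|=356.6301
8. canonical 4-gon: [(0, 51.6328) (23.5078, 45.1141) (12.7688, 69) (0, 69)]
9. shoelace: 356.6301

Area of P0's cell: 356.6301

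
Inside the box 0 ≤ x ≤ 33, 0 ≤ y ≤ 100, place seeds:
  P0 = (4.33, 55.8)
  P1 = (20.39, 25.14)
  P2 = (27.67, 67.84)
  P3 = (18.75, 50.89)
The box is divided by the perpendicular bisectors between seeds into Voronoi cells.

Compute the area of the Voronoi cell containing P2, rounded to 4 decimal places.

1. box [0,33]×[0,100]: [(0, 0) (33, 0) (33, 100) (0, 100)]
2. ⊥bis P2·P0 via (16,61.82): [(0, 92.8366) (33, 28.8649) (33, 100) (0, 100)]  |A|=1291.9259
3. ⊥bis P2·P1 via (24.03,46.49): [(0, 92.8366) (23.8963, 46.5128) (33, 44.9607) (33, 100) (0, 100)]  |A|=1218.6597
4. ⊥bis P2·P3 via (23.21,59.365): [(0, 92.8366) (15.0517, 63.6583) (33, 54.213) (33, 100) (0, 100)]  |A|=1064.4478
5. canonical 5-gon: [(0, 92.8366) (15.0517, 63.6583) (33, 54.213) (33, 100) (0, 100)]
6. shoelace: 1064.4478

Area of P2's cell: 1064.4478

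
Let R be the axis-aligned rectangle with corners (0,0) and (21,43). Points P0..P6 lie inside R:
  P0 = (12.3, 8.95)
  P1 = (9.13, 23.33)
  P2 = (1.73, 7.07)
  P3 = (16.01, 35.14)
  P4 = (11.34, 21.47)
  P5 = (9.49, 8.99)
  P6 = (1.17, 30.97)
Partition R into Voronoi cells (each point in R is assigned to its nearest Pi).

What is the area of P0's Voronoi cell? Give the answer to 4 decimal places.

1. box [0,21]×[0,43]: [(0, 0) (21, 0) (21, 43) (0, 43)]
2. ⊥bis P0·P1 via (10.715,16.14): [(0, 13.7779) (0, 0) (21, 0) (21, 18.4073)]  |A|=337.9447
3. ⊥bis P0·P2 via (7.015,8.01): [(5.7631, 15.0484) (8.4397, 0) (21, 0) (21, 18.4073)]  |A|=234.7409
4. ⊥bis P0·P3 via (14.155,22.045): [(5.7631, 15.0484) (8.4397, 0) (21, 0) (21, 18.4073)]  |A|=234.7409
5. ⊥bis P0·P4 via (11.82,15.21): [(5.8163, 14.7497) (8.4397, 0) (21, 0) (21, 15.9139)]  |A|=213.4463
6. ⊥bis P0·P5 via (10.895,8.97): [(10.9829, 15.1458) (10.7673, 0) (21, 0) (21, 15.9139)]  |A|=157.1966
7. ⊥bis P0·P6 via (6.735,19.96): [(10.9829, 15.1458) (10.7673, 0) (21, 0) (21, 15.9139)]  |A|=157.1966
8. canonical 4-gon: [(10.9829, 15.1458) (10.7673, 0) (21, 0) (21, 15.9139)]
9. shoelace: 157.1966

Area of P0's cell: 157.1966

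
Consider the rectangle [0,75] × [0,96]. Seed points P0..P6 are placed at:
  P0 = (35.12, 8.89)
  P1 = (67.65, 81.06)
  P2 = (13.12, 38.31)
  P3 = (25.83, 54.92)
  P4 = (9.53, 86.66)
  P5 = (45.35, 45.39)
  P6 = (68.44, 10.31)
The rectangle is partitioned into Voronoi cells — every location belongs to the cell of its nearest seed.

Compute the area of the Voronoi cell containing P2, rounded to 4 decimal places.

Area of P2's cell: 1007.9148

1. box [0,75]×[0,96]: [(0, 0) (75, 0) (75, 96) (0, 96)]
2. ⊥bis P2·P0 via (24.12,23.6): [(0, 5.5633) (75, 61.6476) (75, 96) (0, 96)]  |A|=4679.5921
3. ⊥bis P2·P1 via (40.385,59.685): [(0, 5.5633) (52.2081, 44.604) (11.9151, 96) (0, 96)]  |A|=2666.9565
4. ⊥bis P2·P3 via (19.475,46.615): [(0, 61.5173) (0, 5.5633) (36.9824, 33.2183)]  |A|=1034.6555
5. ⊥bis P2·P4 via (11.325,62.485): [(0, 61.5173) (0, 5.5633) (36.9824, 33.2183)]  |A|=1034.6555
6. ⊥bis P2·P5 via (29.235,41.85): [(29.9488, 38.6004) (0, 61.5173) (0, 5.5633) (31.9567, 29.4602)]  |A|=1007.9148
7. ⊥bis P2·P6 via (40.78,24.31): [(29.9488, 38.6004) (0, 61.5173) (0, 5.5633) (31.9567, 29.4602)]  |A|=1007.9148
8. canonical 4-gon: [(29.9488, 38.6004) (0, 61.5173) (0, 5.5633) (31.9567, 29.4602)]
9. shoelace: 1007.9148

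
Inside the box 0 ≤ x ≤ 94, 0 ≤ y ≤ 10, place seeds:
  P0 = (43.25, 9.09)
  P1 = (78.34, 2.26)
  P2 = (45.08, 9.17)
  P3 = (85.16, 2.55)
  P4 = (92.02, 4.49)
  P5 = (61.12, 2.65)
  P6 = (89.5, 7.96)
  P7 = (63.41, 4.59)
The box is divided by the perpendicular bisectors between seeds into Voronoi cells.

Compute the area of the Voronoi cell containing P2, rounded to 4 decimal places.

Area of P2's cell: 83.8455

1. box [0,94]×[0,10]: [(0, 0) (94, 0) (94, 10) (0, 10)]
2. ⊥bis P2·P0 via (44.165,9.13): [(44.5641, 0) (94, 0) (94, 10) (44.127, 10)]  |A|=496.5445
3. ⊥bis P2·P1 via (61.71,5.715): [(44.5641, 0) (60.5227, 0) (62.6002, 10) (44.127, 10)]  |A|=172.1591
4. ⊥bis P2·P3 via (65.12,5.86): [(44.5641, 0) (60.5227, 0) (62.6002, 10) (44.127, 10)]  |A|=172.1591
5. ⊥bis P2·P4 via (68.55,6.83): [(44.5641, 0) (60.5227, 0) (62.6002, 10) (44.127, 10)]  |A|=172.1591
6. ⊥bis P2·P5 via (53.1,5.91): [(44.5641, 0) (50.6977, 0) (54.7625, 10) (44.127, 10)]  |A|=83.8455
7. ⊥bis P2·P6 via (67.29,8.565): [(44.5641, 0) (50.6977, 0) (54.7625, 10) (44.127, 10)]  |A|=83.8455
8. ⊥bis P2·P7 via (54.245,6.88): [(44.5641, 0) (50.6977, 0) (54.7625, 10) (44.127, 10)]  |A|=83.8455
9. canonical 4-gon: [(44.5641, 0) (50.6977, 0) (54.7625, 10) (44.127, 10)]
10. shoelace: 83.8455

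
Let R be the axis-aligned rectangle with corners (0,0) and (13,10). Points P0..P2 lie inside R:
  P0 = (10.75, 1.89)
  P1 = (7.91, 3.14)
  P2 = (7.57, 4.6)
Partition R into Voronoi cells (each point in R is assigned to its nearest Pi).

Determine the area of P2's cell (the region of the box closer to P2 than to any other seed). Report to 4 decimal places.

Area of P2's cell: 79.6937

1. box [0,13]×[0,10]: [(0, 0) (13, 0) (13, 10) (0, 10)]
2. ⊥bis P2·P0 via (9.16,3.245): [(0, 0) (6.3946, 0) (13, 7.751) (13, 10) (0, 10)]  |A|=104.4009
3. ⊥bis P2·P1 via (7.74,3.87): [(0, 2.0675) (10.1761, 4.4373) (13, 7.751) (13, 10) (0, 10)]  |A|=79.6937
4. canonical 5-gon: [(0, 2.0675) (10.1761, 4.4373) (13, 7.751) (13, 10) (0, 10)]
5. shoelace: 79.6937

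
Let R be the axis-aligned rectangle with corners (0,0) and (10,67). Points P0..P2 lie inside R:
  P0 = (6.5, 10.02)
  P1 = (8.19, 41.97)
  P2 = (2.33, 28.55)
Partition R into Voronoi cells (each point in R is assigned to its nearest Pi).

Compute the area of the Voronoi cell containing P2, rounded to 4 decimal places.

Area of P2's cell: 159.5688

1. box [0,10]×[0,67]: [(0, 0) (10, 0) (10, 67) (0, 67)]
2. ⊥bis P2·P0 via (4.415,19.285): [(0, 18.2914) (10, 20.5419) (10, 67) (0, 67)]  |A|=475.8335
3. ⊥bis P2·P1 via (5.26,35.26): [(0, 37.5568) (0, 18.2914) (10, 20.5419) (10, 33.1902)]  |A|=159.5688
4. canonical 4-gon: [(0, 37.5568) (0, 18.2914) (10, 20.5419) (10, 33.1902)]
5. shoelace: 159.5688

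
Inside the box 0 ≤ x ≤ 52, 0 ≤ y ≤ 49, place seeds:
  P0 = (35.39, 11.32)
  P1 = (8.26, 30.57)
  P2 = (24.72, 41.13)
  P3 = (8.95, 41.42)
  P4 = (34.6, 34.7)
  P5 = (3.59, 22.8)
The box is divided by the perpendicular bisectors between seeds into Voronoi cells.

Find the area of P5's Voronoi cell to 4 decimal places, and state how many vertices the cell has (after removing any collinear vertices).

Area of P5's cell: 423.1300 (4 vertices)

1. box [0,52]×[0,49]: [(0, 0) (52, 0) (52, 49) (0, 49)]
2. ⊥bis P5·P0 via (19.49,17.06): [(0, 0) (13.3312, 0) (31.0205, 49) (0, 49)]  |A|=1086.6185
3. ⊥bis P5·P1 via (5.925,26.685): [(0, 30.2461) (0, 0) (13.3312, 0) (19.9267, 18.2696)]  |A|=423.13
4. ⊥bis P5·P2 via (14.155,31.965): [(0, 30.2461) (0, 0) (13.3312, 0) (19.9267, 18.2696)]  |A|=423.13
5. ⊥bis P5·P3 via (6.27,32.11): [(0, 30.2461) (0, 0) (13.3312, 0) (19.9267, 18.2696)]  |A|=423.13
6. ⊥bis P5·P4 via (19.095,28.75): [(0, 30.2461) (0, 0) (13.3312, 0) (19.9267, 18.2696)]  |A|=423.13
7. canonical 4-gon: [(0, 30.2461) (0, 0) (13.3312, 0) (19.9267, 18.2696)]
8. shoelace: 423.13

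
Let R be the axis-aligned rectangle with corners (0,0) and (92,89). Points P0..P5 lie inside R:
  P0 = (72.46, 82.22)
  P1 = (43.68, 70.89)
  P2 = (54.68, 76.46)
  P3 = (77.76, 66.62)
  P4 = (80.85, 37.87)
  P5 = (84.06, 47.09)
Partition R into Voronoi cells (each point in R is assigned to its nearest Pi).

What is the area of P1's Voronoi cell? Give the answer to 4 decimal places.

1. box [0,92]×[0,89]: [(0, 0) (92, 0) (92, 89) (0, 89)]
2. ⊥bis P1·P0 via (58.07,76.555): [(0, 0) (88.2079, 0) (53.1707, 89) (0, 89)]  |A|=6291.3468
3. ⊥bis P1·P2 via (49.18,73.675): [(0, 0) (86.4863, 0) (41.42, 89) (0, 89)]  |A|=5691.8312
4. ⊥bis P1·P3 via (60.72,68.755): [(0, 0) (52.1055, 0) (58.9251, 54.4297) (41.42, 89) (0, 89)]  |A|=4756.1608
5. ⊥bis P1·P4 via (62.265,54.38): [(0, 0) (13.9565, 0) (58.3695, 49.9949) (58.9251, 54.4297) (41.42, 89) (0, 89)]  |A|=3802.5341
6. ⊥bis P1·P5 via (63.87,58.99): [(0, 0) (13.9565, 0) (58.3695, 49.9949) (58.9251, 54.4297) (41.42, 89) (0, 89)]  |A|=3802.5341
7. canonical 6-gon: [(0, 0) (13.9565, 0) (58.3695, 49.9949) (58.9251, 54.4297) (41.42, 89) (0, 89)]
8. shoelace: 3802.5341

Area of P1's cell: 3802.5341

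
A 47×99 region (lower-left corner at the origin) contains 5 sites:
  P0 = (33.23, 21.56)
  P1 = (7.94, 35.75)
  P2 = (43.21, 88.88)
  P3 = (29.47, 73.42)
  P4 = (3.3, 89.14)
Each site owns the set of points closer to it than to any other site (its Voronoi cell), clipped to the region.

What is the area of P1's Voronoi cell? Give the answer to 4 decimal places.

Area of P1's cell: 1115.1175

1. box [0,47]×[0,99]: [(0, 0) (47, 0) (47, 99) (0, 99)]
2. ⊥bis P1·P0 via (20.585,28.655): [(0, 0) (4.5069, 0) (47, 75.7329) (47, 99) (0, 99)]  |A|=3043.9383
3. ⊥bis P1·P2 via (25.575,62.315): [(0, 79.2928) (0, 0) (4.5069, 0) (35.7, 55.5936)]  |A|=1540.6547
4. ⊥bis P1·P3 via (18.705,54.585): [(0, 65.2757) (0, 0) (4.5069, 0) (31.1448, 47.4751)]  |A|=1123.483
5. ⊥bis P1·P4 via (5.62,62.445): [(5.0408, 62.3947) (0, 61.9566) (0, 0) (4.5069, 0) (31.1448, 47.4751)]  |A|=1115.1175
6. canonical 5-gon: [(5.0408, 62.3947) (0, 61.9566) (0, 0) (4.5069, 0) (31.1448, 47.4751)]
7. shoelace: 1115.1175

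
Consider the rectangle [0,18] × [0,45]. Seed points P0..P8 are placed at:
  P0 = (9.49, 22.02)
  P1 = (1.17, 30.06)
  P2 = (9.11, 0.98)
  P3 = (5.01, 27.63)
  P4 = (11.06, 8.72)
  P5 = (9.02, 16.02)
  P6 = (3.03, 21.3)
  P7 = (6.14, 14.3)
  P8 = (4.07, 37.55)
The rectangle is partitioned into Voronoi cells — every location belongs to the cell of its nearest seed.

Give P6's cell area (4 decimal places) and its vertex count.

Area of P6's cell: 47.2932 (6 vertices)

1. box [0,18]×[0,45]: [(0, 0) (18, 0) (18, 45) (0, 45)]
2. ⊥bis P6·P0 via (6.26,21.66): [(0, 0) (8.6741, 0) (3.6586, 45) (0, 45)]  |A|=277.487
3. ⊥bis P6·P1 via (2.1,25.68): [(0, 25.2341) (0, 0) (8.6741, 0) (5.7261, 26.4499)]  |A|=186.9619
4. ⊥bis P6·P2 via (6.07,11.14): [(0, 25.2341) (0, 9.3238) (7.3885, 11.5345) (5.7261, 26.4499)]  |A|=102.4915
5. ⊥bis P6·P3 via (4.02,24.465): [(0.9299, 25.4316) (0, 25.2341) (0, 9.3238) (7.3885, 11.5345) (6.017, 23.8403)]  |A|=96.0853
6. ⊥bis P6·P4 via (7.045,15.01): [(0.9299, 25.4316) (0, 25.2341) (0, 10.5131) (7.0041, 14.9839) (6.017, 23.8403)]  |A|=78.7525
7. ⊥bis P6·P5 via (6.025,18.66): [(0.9299, 25.4316) (0, 25.2341) (0, 11.8248) (6.5305, 19.2334) (6.017, 23.8403)]  |A|=58.5286
8. ⊥bis P6·P7 via (4.585,17.8): [(0.9299, 25.4316) (0, 25.2341) (0, 15.763) (5.7059, 18.298) (6.5305, 19.2334) (6.017, 23.8403)]  |A|=47.2932
9. ⊥bis P6·P8 via (3.55,29.425): [(0.9299, 25.4316) (0, 25.2341) (0, 15.763) (5.7059, 18.298) (6.5305, 19.2334) (6.017, 23.8403)]  |A|=47.2932
10. canonical 6-gon: [(0.9299, 25.4316) (0, 25.2341) (0, 15.763) (5.7059, 18.298) (6.5305, 19.2334) (6.017, 23.8403)]
11. shoelace: 47.2932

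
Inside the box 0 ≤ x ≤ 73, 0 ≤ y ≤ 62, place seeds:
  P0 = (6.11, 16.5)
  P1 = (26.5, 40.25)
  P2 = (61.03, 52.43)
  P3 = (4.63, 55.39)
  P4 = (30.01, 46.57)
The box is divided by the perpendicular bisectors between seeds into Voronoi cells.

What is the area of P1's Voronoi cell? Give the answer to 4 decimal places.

Area of P1's cell: 1136.5139

1. box [0,73]×[0,62]: [(0, 0) (73, 0) (73, 62) (0, 62)]
2. ⊥bis P1·P0 via (16.305,28.375): [(0, 42.3733) (49.3558, 0) (73, 0) (73, 62) (0, 62)]  |A|=3480.3162
3. ⊥bis P1·P2 via (43.765,46.34): [(0, 42.3733) (49.3558, 0) (60.1108, 0) (38.2411, 62) (0, 62)]  |A|=2003.2271
4. ⊥bis P1·P3 via (15.565,47.82): [(7.3977, 36.0222) (49.3558, 0) (60.1108, 0) (38.2411, 62) (25.3814, 62)]  |A|=1600.9537
5. ⊥bis P1·P4 via (28.255,43.41): [(16.884, 49.7252) (7.3977, 36.0222) (49.3558, 0) (60.1108, 0) (48.829, 31.9836)]  |A|=1136.5139
6. canonical 5-gon: [(16.884, 49.7252) (7.3977, 36.0222) (49.3558, 0) (60.1108, 0) (48.829, 31.9836)]
7. shoelace: 1136.5139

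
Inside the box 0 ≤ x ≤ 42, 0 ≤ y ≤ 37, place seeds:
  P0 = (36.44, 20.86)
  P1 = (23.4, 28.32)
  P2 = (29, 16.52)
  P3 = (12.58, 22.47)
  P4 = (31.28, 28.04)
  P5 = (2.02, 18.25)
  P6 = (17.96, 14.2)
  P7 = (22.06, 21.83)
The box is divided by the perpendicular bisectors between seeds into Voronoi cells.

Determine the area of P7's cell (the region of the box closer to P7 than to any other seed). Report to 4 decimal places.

Area of P7's cell: 69.6651

1. box [0,42]×[0,37]: [(0, 0) (42, 0) (42, 37) (0, 37)]
2. ⊥bis P7·P0 via (29.25,21.345): [(0, 0) (27.8102, 0) (30.306, 37) (0, 37)]  |A|=1075.1494
3. ⊥bis P7·P1 via (22.73,25.075): [(0, 29.7681) (0, 0) (27.8102, 0) (29.4086, 23.6961)]  |A|=767.2147
4. ⊥bis P7·P2 via (25.53,19.175): [(29.0464, 23.7708) (0, 29.7681) (0, 0) (10.8586, 0)]  |A|=561.3877
5. ⊥bis P7·P3 via (17.32,22.15): [(16.3052, 7.1185) (29.0464, 23.7708) (17.5891, 26.1364)]  |A|=110.4656
6. ⊥bis P7·P4 via (26.67,24.935): [(16.3052, 7.1185) (28.1996, 22.664) (27.1969, 24.1527) (17.5891, 26.1364)]  |A|=109.2804
7. ⊥bis P7·P5 via (12.04,20.04): [(16.3052, 7.1185) (28.1996, 22.664) (27.1969, 24.1527) (17.5891, 26.1364)]  |A|=109.2804
8. ⊥bis P7·P6 via (20.01,18.015): [(17.1448, 19.5546) (23.2928, 16.251) (28.1996, 22.664) (27.1969, 24.1527) (17.5891, 26.1364)]  |A|=69.6651
9. canonical 5-gon: [(17.1448, 19.5546) (23.2928, 16.251) (28.1996, 22.664) (27.1969, 24.1527) (17.5891, 26.1364)]
10. shoelace: 69.6651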